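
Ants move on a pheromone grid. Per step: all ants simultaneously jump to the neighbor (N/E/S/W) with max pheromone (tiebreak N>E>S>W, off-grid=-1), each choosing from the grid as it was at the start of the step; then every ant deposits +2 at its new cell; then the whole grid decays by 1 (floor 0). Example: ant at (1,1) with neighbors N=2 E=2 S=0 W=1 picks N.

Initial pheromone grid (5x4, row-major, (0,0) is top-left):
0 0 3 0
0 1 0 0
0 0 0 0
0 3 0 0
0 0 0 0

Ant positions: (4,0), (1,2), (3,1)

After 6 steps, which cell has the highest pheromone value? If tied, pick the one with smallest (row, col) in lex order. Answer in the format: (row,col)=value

Answer: (3,1)=9

Derivation:
Step 1: ant0:(4,0)->N->(3,0) | ant1:(1,2)->N->(0,2) | ant2:(3,1)->N->(2,1)
  grid max=4 at (0,2)
Step 2: ant0:(3,0)->E->(3,1) | ant1:(0,2)->E->(0,3) | ant2:(2,1)->S->(3,1)
  grid max=5 at (3,1)
Step 3: ant0:(3,1)->N->(2,1) | ant1:(0,3)->W->(0,2) | ant2:(3,1)->N->(2,1)
  grid max=4 at (0,2)
Step 4: ant0:(2,1)->S->(3,1) | ant1:(0,2)->E->(0,3) | ant2:(2,1)->S->(3,1)
  grid max=7 at (3,1)
Step 5: ant0:(3,1)->N->(2,1) | ant1:(0,3)->W->(0,2) | ant2:(3,1)->N->(2,1)
  grid max=6 at (3,1)
Step 6: ant0:(2,1)->S->(3,1) | ant1:(0,2)->E->(0,3) | ant2:(2,1)->S->(3,1)
  grid max=9 at (3,1)
Final grid:
  0 0 3 1
  0 0 0 0
  0 4 0 0
  0 9 0 0
  0 0 0 0
Max pheromone 9 at (3,1)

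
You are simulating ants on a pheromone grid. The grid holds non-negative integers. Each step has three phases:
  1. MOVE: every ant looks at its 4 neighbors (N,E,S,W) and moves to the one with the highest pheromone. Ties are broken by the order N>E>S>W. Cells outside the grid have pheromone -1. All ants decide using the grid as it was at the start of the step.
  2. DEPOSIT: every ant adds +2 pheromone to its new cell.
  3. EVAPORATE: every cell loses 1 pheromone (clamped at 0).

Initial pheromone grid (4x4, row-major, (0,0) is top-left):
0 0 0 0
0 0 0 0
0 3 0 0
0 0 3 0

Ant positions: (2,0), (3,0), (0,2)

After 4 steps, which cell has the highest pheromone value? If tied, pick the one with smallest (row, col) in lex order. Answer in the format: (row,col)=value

Answer: (2,1)=7

Derivation:
Step 1: ant0:(2,0)->E->(2,1) | ant1:(3,0)->N->(2,0) | ant2:(0,2)->E->(0,3)
  grid max=4 at (2,1)
Step 2: ant0:(2,1)->W->(2,0) | ant1:(2,0)->E->(2,1) | ant2:(0,3)->S->(1,3)
  grid max=5 at (2,1)
Step 3: ant0:(2,0)->E->(2,1) | ant1:(2,1)->W->(2,0) | ant2:(1,3)->N->(0,3)
  grid max=6 at (2,1)
Step 4: ant0:(2,1)->W->(2,0) | ant1:(2,0)->E->(2,1) | ant2:(0,3)->S->(1,3)
  grid max=7 at (2,1)
Final grid:
  0 0 0 0
  0 0 0 1
  4 7 0 0
  0 0 0 0
Max pheromone 7 at (2,1)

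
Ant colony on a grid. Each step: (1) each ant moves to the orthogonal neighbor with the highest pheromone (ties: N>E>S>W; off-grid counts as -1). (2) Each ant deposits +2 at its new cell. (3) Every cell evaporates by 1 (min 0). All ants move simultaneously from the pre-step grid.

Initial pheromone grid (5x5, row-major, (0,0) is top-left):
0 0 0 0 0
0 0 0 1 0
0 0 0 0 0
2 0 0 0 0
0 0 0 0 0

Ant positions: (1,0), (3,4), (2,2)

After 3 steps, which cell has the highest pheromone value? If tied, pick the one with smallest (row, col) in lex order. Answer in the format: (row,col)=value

Answer: (0,1)=2

Derivation:
Step 1: ant0:(1,0)->N->(0,0) | ant1:(3,4)->N->(2,4) | ant2:(2,2)->N->(1,2)
  grid max=1 at (0,0)
Step 2: ant0:(0,0)->E->(0,1) | ant1:(2,4)->N->(1,4) | ant2:(1,2)->N->(0,2)
  grid max=1 at (0,1)
Step 3: ant0:(0,1)->E->(0,2) | ant1:(1,4)->N->(0,4) | ant2:(0,2)->W->(0,1)
  grid max=2 at (0,1)
Final grid:
  0 2 2 0 1
  0 0 0 0 0
  0 0 0 0 0
  0 0 0 0 0
  0 0 0 0 0
Max pheromone 2 at (0,1)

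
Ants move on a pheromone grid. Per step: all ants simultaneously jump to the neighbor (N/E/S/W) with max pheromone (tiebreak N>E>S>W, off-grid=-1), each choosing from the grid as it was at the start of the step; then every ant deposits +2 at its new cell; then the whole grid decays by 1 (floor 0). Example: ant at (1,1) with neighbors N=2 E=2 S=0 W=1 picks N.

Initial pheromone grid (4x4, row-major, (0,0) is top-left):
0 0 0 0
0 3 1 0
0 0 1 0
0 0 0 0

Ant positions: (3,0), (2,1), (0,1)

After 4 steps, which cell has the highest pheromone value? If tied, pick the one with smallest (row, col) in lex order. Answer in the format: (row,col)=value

Answer: (1,1)=9

Derivation:
Step 1: ant0:(3,0)->N->(2,0) | ant1:(2,1)->N->(1,1) | ant2:(0,1)->S->(1,1)
  grid max=6 at (1,1)
Step 2: ant0:(2,0)->N->(1,0) | ant1:(1,1)->N->(0,1) | ant2:(1,1)->N->(0,1)
  grid max=5 at (1,1)
Step 3: ant0:(1,0)->E->(1,1) | ant1:(0,1)->S->(1,1) | ant2:(0,1)->S->(1,1)
  grid max=10 at (1,1)
Step 4: ant0:(1,1)->N->(0,1) | ant1:(1,1)->N->(0,1) | ant2:(1,1)->N->(0,1)
  grid max=9 at (1,1)
Final grid:
  0 7 0 0
  0 9 0 0
  0 0 0 0
  0 0 0 0
Max pheromone 9 at (1,1)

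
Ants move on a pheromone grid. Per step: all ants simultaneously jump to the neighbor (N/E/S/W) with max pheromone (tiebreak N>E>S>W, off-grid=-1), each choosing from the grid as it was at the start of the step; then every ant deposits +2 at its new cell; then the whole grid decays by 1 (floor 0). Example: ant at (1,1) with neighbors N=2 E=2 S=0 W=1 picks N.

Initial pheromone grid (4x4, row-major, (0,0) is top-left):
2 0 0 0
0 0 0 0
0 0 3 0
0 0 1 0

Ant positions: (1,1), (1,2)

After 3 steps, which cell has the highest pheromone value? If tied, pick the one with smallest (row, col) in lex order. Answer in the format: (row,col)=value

Step 1: ant0:(1,1)->N->(0,1) | ant1:(1,2)->S->(2,2)
  grid max=4 at (2,2)
Step 2: ant0:(0,1)->W->(0,0) | ant1:(2,2)->N->(1,2)
  grid max=3 at (2,2)
Step 3: ant0:(0,0)->E->(0,1) | ant1:(1,2)->S->(2,2)
  grid max=4 at (2,2)
Final grid:
  1 1 0 0
  0 0 0 0
  0 0 4 0
  0 0 0 0
Max pheromone 4 at (2,2)

Answer: (2,2)=4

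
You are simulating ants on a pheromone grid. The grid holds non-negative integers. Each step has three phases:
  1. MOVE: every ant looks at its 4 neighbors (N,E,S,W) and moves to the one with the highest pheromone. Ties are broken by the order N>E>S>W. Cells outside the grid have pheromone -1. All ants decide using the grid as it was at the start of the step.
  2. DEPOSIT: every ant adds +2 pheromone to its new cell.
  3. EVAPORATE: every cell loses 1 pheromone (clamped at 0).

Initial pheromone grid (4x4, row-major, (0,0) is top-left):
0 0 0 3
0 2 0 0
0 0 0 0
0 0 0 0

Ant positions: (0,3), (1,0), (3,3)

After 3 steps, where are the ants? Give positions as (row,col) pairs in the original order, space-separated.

Step 1: ant0:(0,3)->S->(1,3) | ant1:(1,0)->E->(1,1) | ant2:(3,3)->N->(2,3)
  grid max=3 at (1,1)
Step 2: ant0:(1,3)->N->(0,3) | ant1:(1,1)->N->(0,1) | ant2:(2,3)->N->(1,3)
  grid max=3 at (0,3)
Step 3: ant0:(0,3)->S->(1,3) | ant1:(0,1)->S->(1,1) | ant2:(1,3)->N->(0,3)
  grid max=4 at (0,3)

(1,3) (1,1) (0,3)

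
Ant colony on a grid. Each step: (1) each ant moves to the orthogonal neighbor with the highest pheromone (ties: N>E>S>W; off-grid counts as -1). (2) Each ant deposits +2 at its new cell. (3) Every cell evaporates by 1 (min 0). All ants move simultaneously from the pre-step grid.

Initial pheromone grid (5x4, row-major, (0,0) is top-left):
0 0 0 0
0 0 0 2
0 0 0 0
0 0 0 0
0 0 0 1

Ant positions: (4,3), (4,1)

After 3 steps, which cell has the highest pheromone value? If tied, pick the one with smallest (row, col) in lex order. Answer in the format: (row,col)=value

Answer: (1,1)=1

Derivation:
Step 1: ant0:(4,3)->N->(3,3) | ant1:(4,1)->N->(3,1)
  grid max=1 at (1,3)
Step 2: ant0:(3,3)->N->(2,3) | ant1:(3,1)->N->(2,1)
  grid max=1 at (2,1)
Step 3: ant0:(2,3)->N->(1,3) | ant1:(2,1)->N->(1,1)
  grid max=1 at (1,1)
Final grid:
  0 0 0 0
  0 1 0 1
  0 0 0 0
  0 0 0 0
  0 0 0 0
Max pheromone 1 at (1,1)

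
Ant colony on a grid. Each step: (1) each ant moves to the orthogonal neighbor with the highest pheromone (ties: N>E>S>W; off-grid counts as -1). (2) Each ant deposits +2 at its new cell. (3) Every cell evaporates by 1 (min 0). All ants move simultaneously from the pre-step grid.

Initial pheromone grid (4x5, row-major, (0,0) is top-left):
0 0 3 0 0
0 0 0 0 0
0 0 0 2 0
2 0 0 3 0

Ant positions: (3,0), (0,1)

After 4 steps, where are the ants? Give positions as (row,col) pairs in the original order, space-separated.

Step 1: ant0:(3,0)->N->(2,0) | ant1:(0,1)->E->(0,2)
  grid max=4 at (0,2)
Step 2: ant0:(2,0)->S->(3,0) | ant1:(0,2)->E->(0,3)
  grid max=3 at (0,2)
Step 3: ant0:(3,0)->N->(2,0) | ant1:(0,3)->W->(0,2)
  grid max=4 at (0,2)
Step 4: ant0:(2,0)->S->(3,0) | ant1:(0,2)->E->(0,3)
  grid max=3 at (0,2)

(3,0) (0,3)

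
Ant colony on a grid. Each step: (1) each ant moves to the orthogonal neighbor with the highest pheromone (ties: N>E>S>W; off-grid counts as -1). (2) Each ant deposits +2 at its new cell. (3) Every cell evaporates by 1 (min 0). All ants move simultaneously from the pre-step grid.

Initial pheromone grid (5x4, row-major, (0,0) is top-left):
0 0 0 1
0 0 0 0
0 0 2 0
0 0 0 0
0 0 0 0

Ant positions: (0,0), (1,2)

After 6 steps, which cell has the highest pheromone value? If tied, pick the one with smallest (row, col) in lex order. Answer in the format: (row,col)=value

Answer: (2,2)=6

Derivation:
Step 1: ant0:(0,0)->E->(0,1) | ant1:(1,2)->S->(2,2)
  grid max=3 at (2,2)
Step 2: ant0:(0,1)->E->(0,2) | ant1:(2,2)->N->(1,2)
  grid max=2 at (2,2)
Step 3: ant0:(0,2)->S->(1,2) | ant1:(1,2)->S->(2,2)
  grid max=3 at (2,2)
Step 4: ant0:(1,2)->S->(2,2) | ant1:(2,2)->N->(1,2)
  grid max=4 at (2,2)
Step 5: ant0:(2,2)->N->(1,2) | ant1:(1,2)->S->(2,2)
  grid max=5 at (2,2)
Step 6: ant0:(1,2)->S->(2,2) | ant1:(2,2)->N->(1,2)
  grid max=6 at (2,2)
Final grid:
  0 0 0 0
  0 0 5 0
  0 0 6 0
  0 0 0 0
  0 0 0 0
Max pheromone 6 at (2,2)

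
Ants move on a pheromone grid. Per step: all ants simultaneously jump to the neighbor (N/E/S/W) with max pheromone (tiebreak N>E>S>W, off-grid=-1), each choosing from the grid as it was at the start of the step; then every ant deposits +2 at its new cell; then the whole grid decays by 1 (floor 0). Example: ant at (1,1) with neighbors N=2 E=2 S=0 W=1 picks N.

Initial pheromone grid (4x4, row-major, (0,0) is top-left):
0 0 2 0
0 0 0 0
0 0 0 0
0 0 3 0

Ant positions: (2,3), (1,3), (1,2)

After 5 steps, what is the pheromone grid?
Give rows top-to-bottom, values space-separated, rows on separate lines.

After step 1: ants at (1,3),(0,3),(0,2)
  0 0 3 1
  0 0 0 1
  0 0 0 0
  0 0 2 0
After step 2: ants at (0,3),(0,2),(0,3)
  0 0 4 4
  0 0 0 0
  0 0 0 0
  0 0 1 0
After step 3: ants at (0,2),(0,3),(0,2)
  0 0 7 5
  0 0 0 0
  0 0 0 0
  0 0 0 0
After step 4: ants at (0,3),(0,2),(0,3)
  0 0 8 8
  0 0 0 0
  0 0 0 0
  0 0 0 0
After step 5: ants at (0,2),(0,3),(0,2)
  0 0 11 9
  0 0 0 0
  0 0 0 0
  0 0 0 0

0 0 11 9
0 0 0 0
0 0 0 0
0 0 0 0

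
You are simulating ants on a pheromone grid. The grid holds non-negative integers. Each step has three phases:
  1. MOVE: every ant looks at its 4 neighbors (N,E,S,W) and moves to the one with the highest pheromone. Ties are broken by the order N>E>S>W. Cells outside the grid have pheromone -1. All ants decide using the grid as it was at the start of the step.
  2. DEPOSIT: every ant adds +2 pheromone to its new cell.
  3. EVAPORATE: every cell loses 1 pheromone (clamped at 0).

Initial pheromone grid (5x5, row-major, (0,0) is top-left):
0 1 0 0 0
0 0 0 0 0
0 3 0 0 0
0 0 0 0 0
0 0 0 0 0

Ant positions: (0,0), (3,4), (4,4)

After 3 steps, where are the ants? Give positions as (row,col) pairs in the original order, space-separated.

Step 1: ant0:(0,0)->E->(0,1) | ant1:(3,4)->N->(2,4) | ant2:(4,4)->N->(3,4)
  grid max=2 at (0,1)
Step 2: ant0:(0,1)->E->(0,2) | ant1:(2,4)->S->(3,4) | ant2:(3,4)->N->(2,4)
  grid max=2 at (2,4)
Step 3: ant0:(0,2)->W->(0,1) | ant1:(3,4)->N->(2,4) | ant2:(2,4)->S->(3,4)
  grid max=3 at (2,4)

(0,1) (2,4) (3,4)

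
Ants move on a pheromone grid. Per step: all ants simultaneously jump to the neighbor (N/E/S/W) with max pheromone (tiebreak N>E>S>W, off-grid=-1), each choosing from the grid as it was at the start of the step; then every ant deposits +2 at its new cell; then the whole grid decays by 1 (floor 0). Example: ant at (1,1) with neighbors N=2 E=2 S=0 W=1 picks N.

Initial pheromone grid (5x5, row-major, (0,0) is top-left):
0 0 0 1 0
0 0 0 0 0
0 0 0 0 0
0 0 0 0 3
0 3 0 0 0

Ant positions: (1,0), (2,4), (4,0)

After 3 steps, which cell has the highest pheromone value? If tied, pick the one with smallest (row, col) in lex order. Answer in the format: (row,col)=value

Answer: (3,4)=4

Derivation:
Step 1: ant0:(1,0)->N->(0,0) | ant1:(2,4)->S->(3,4) | ant2:(4,0)->E->(4,1)
  grid max=4 at (3,4)
Step 2: ant0:(0,0)->E->(0,1) | ant1:(3,4)->N->(2,4) | ant2:(4,1)->N->(3,1)
  grid max=3 at (3,4)
Step 3: ant0:(0,1)->E->(0,2) | ant1:(2,4)->S->(3,4) | ant2:(3,1)->S->(4,1)
  grid max=4 at (3,4)
Final grid:
  0 0 1 0 0
  0 0 0 0 0
  0 0 0 0 0
  0 0 0 0 4
  0 4 0 0 0
Max pheromone 4 at (3,4)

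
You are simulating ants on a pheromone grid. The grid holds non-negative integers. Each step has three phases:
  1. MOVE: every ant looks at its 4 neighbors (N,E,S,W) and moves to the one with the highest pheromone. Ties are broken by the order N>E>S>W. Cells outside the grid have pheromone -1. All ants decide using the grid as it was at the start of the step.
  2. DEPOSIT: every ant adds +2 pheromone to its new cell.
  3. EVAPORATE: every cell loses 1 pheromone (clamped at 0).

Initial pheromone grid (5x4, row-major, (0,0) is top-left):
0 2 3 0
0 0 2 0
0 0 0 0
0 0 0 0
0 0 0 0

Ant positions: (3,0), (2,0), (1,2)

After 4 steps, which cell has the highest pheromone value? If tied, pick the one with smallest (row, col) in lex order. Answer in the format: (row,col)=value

Step 1: ant0:(3,0)->N->(2,0) | ant1:(2,0)->N->(1,0) | ant2:(1,2)->N->(0,2)
  grid max=4 at (0,2)
Step 2: ant0:(2,0)->N->(1,0) | ant1:(1,0)->S->(2,0) | ant2:(0,2)->S->(1,2)
  grid max=3 at (0,2)
Step 3: ant0:(1,0)->S->(2,0) | ant1:(2,0)->N->(1,0) | ant2:(1,2)->N->(0,2)
  grid max=4 at (0,2)
Step 4: ant0:(2,0)->N->(1,0) | ant1:(1,0)->S->(2,0) | ant2:(0,2)->S->(1,2)
  grid max=4 at (1,0)
Final grid:
  0 0 3 0
  4 0 2 0
  4 0 0 0
  0 0 0 0
  0 0 0 0
Max pheromone 4 at (1,0)

Answer: (1,0)=4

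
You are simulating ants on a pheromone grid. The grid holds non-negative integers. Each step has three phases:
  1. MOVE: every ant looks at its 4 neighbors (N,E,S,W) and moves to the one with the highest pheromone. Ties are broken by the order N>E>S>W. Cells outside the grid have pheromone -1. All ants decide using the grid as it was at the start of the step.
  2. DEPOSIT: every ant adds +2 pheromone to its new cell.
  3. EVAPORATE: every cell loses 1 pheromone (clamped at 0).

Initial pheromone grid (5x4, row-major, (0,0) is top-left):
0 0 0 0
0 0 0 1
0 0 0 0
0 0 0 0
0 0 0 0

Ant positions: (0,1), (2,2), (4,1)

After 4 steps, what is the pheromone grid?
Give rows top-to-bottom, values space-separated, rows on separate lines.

After step 1: ants at (0,2),(1,2),(3,1)
  0 0 1 0
  0 0 1 0
  0 0 0 0
  0 1 0 0
  0 0 0 0
After step 2: ants at (1,2),(0,2),(2,1)
  0 0 2 0
  0 0 2 0
  0 1 0 0
  0 0 0 0
  0 0 0 0
After step 3: ants at (0,2),(1,2),(1,1)
  0 0 3 0
  0 1 3 0
  0 0 0 0
  0 0 0 0
  0 0 0 0
After step 4: ants at (1,2),(0,2),(1,2)
  0 0 4 0
  0 0 6 0
  0 0 0 0
  0 0 0 0
  0 0 0 0

0 0 4 0
0 0 6 0
0 0 0 0
0 0 0 0
0 0 0 0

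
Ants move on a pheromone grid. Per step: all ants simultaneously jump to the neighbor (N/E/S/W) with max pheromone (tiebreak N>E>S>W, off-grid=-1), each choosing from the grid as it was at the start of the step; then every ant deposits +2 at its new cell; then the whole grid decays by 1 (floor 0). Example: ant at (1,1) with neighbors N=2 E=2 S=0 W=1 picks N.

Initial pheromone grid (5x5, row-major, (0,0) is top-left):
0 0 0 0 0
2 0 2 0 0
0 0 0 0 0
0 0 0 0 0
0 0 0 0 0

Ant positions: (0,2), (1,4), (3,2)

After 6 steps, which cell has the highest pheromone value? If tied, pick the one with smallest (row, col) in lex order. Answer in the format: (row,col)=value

Step 1: ant0:(0,2)->S->(1,2) | ant1:(1,4)->N->(0,4) | ant2:(3,2)->N->(2,2)
  grid max=3 at (1,2)
Step 2: ant0:(1,2)->S->(2,2) | ant1:(0,4)->S->(1,4) | ant2:(2,2)->N->(1,2)
  grid max=4 at (1,2)
Step 3: ant0:(2,2)->N->(1,2) | ant1:(1,4)->N->(0,4) | ant2:(1,2)->S->(2,2)
  grid max=5 at (1,2)
Step 4: ant0:(1,2)->S->(2,2) | ant1:(0,4)->S->(1,4) | ant2:(2,2)->N->(1,2)
  grid max=6 at (1,2)
Step 5: ant0:(2,2)->N->(1,2) | ant1:(1,4)->N->(0,4) | ant2:(1,2)->S->(2,2)
  grid max=7 at (1,2)
Step 6: ant0:(1,2)->S->(2,2) | ant1:(0,4)->S->(1,4) | ant2:(2,2)->N->(1,2)
  grid max=8 at (1,2)
Final grid:
  0 0 0 0 0
  0 0 8 0 1
  0 0 6 0 0
  0 0 0 0 0
  0 0 0 0 0
Max pheromone 8 at (1,2)

Answer: (1,2)=8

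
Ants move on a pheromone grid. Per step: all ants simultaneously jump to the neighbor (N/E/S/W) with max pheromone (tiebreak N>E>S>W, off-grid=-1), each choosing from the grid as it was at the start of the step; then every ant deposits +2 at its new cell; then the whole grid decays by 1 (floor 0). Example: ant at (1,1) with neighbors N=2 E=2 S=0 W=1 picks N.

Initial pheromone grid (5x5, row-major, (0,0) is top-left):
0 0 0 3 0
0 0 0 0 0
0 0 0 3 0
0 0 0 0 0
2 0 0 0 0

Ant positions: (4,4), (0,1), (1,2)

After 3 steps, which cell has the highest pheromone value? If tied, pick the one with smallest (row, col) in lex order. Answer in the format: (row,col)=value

Step 1: ant0:(4,4)->N->(3,4) | ant1:(0,1)->E->(0,2) | ant2:(1,2)->N->(0,2)
  grid max=3 at (0,2)
Step 2: ant0:(3,4)->N->(2,4) | ant1:(0,2)->E->(0,3) | ant2:(0,2)->E->(0,3)
  grid max=5 at (0,3)
Step 3: ant0:(2,4)->W->(2,3) | ant1:(0,3)->W->(0,2) | ant2:(0,3)->W->(0,2)
  grid max=5 at (0,2)
Final grid:
  0 0 5 4 0
  0 0 0 0 0
  0 0 0 2 0
  0 0 0 0 0
  0 0 0 0 0
Max pheromone 5 at (0,2)

Answer: (0,2)=5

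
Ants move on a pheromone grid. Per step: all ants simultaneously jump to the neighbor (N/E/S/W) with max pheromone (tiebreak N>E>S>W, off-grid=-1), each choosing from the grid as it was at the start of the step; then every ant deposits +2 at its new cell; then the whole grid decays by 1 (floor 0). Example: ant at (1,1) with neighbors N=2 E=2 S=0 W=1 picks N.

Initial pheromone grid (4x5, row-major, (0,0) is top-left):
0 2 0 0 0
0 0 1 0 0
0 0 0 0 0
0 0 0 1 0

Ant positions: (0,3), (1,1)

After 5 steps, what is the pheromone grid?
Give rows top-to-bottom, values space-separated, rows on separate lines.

After step 1: ants at (0,4),(0,1)
  0 3 0 0 1
  0 0 0 0 0
  0 0 0 0 0
  0 0 0 0 0
After step 2: ants at (1,4),(0,2)
  0 2 1 0 0
  0 0 0 0 1
  0 0 0 0 0
  0 0 0 0 0
After step 3: ants at (0,4),(0,1)
  0 3 0 0 1
  0 0 0 0 0
  0 0 0 0 0
  0 0 0 0 0
After step 4: ants at (1,4),(0,2)
  0 2 1 0 0
  0 0 0 0 1
  0 0 0 0 0
  0 0 0 0 0
After step 5: ants at (0,4),(0,1)
  0 3 0 0 1
  0 0 0 0 0
  0 0 0 0 0
  0 0 0 0 0

0 3 0 0 1
0 0 0 0 0
0 0 0 0 0
0 0 0 0 0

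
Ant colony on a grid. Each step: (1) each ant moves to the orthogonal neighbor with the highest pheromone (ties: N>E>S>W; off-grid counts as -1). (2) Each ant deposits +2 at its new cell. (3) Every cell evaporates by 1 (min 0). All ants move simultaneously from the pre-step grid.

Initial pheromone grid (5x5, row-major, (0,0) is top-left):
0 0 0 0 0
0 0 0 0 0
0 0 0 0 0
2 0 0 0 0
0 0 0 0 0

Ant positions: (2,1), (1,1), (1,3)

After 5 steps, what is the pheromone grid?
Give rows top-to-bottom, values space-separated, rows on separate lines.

After step 1: ants at (1,1),(0,1),(0,3)
  0 1 0 1 0
  0 1 0 0 0
  0 0 0 0 0
  1 0 0 0 0
  0 0 0 0 0
After step 2: ants at (0,1),(1,1),(0,4)
  0 2 0 0 1
  0 2 0 0 0
  0 0 0 0 0
  0 0 0 0 0
  0 0 0 0 0
After step 3: ants at (1,1),(0,1),(1,4)
  0 3 0 0 0
  0 3 0 0 1
  0 0 0 0 0
  0 0 0 0 0
  0 0 0 0 0
After step 4: ants at (0,1),(1,1),(0,4)
  0 4 0 0 1
  0 4 0 0 0
  0 0 0 0 0
  0 0 0 0 0
  0 0 0 0 0
After step 5: ants at (1,1),(0,1),(1,4)
  0 5 0 0 0
  0 5 0 0 1
  0 0 0 0 0
  0 0 0 0 0
  0 0 0 0 0

0 5 0 0 0
0 5 0 0 1
0 0 0 0 0
0 0 0 0 0
0 0 0 0 0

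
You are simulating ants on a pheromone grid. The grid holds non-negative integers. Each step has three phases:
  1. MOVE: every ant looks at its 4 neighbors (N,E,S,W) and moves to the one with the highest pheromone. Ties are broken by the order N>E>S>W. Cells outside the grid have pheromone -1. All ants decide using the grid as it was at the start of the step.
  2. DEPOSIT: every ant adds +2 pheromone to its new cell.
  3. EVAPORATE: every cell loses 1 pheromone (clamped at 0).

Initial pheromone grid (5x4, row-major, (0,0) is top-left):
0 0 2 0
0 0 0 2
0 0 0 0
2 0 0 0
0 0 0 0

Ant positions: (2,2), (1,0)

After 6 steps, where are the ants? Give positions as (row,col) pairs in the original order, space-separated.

Step 1: ant0:(2,2)->N->(1,2) | ant1:(1,0)->N->(0,0)
  grid max=1 at (0,0)
Step 2: ant0:(1,2)->N->(0,2) | ant1:(0,0)->E->(0,1)
  grid max=2 at (0,2)
Step 3: ant0:(0,2)->W->(0,1) | ant1:(0,1)->E->(0,2)
  grid max=3 at (0,2)
Step 4: ant0:(0,1)->E->(0,2) | ant1:(0,2)->W->(0,1)
  grid max=4 at (0,2)
Step 5: ant0:(0,2)->W->(0,1) | ant1:(0,1)->E->(0,2)
  grid max=5 at (0,2)
Step 6: ant0:(0,1)->E->(0,2) | ant1:(0,2)->W->(0,1)
  grid max=6 at (0,2)

(0,2) (0,1)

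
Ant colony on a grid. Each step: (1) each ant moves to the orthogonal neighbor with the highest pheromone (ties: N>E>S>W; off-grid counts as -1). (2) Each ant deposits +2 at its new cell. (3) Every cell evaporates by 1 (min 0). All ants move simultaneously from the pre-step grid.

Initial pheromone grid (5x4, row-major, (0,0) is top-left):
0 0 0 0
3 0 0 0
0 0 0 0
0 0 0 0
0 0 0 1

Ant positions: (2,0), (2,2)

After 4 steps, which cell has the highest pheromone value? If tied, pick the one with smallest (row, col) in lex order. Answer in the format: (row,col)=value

Answer: (1,0)=3

Derivation:
Step 1: ant0:(2,0)->N->(1,0) | ant1:(2,2)->N->(1,2)
  grid max=4 at (1,0)
Step 2: ant0:(1,0)->N->(0,0) | ant1:(1,2)->N->(0,2)
  grid max=3 at (1,0)
Step 3: ant0:(0,0)->S->(1,0) | ant1:(0,2)->E->(0,3)
  grid max=4 at (1,0)
Step 4: ant0:(1,0)->N->(0,0) | ant1:(0,3)->S->(1,3)
  grid max=3 at (1,0)
Final grid:
  1 0 0 0
  3 0 0 1
  0 0 0 0
  0 0 0 0
  0 0 0 0
Max pheromone 3 at (1,0)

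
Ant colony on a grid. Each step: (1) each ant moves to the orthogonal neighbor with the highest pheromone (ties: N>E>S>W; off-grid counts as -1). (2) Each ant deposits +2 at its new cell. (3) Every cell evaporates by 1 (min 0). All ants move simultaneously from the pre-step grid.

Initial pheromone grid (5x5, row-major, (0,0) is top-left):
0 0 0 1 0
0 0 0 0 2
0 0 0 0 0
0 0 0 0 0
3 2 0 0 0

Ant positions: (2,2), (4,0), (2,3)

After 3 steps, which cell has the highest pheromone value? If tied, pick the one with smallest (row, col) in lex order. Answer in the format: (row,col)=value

Answer: (1,3)=3

Derivation:
Step 1: ant0:(2,2)->N->(1,2) | ant1:(4,0)->E->(4,1) | ant2:(2,3)->N->(1,3)
  grid max=3 at (4,1)
Step 2: ant0:(1,2)->E->(1,3) | ant1:(4,1)->W->(4,0) | ant2:(1,3)->E->(1,4)
  grid max=3 at (4,0)
Step 3: ant0:(1,3)->E->(1,4) | ant1:(4,0)->E->(4,1) | ant2:(1,4)->W->(1,3)
  grid max=3 at (1,3)
Final grid:
  0 0 0 0 0
  0 0 0 3 3
  0 0 0 0 0
  0 0 0 0 0
  2 3 0 0 0
Max pheromone 3 at (1,3)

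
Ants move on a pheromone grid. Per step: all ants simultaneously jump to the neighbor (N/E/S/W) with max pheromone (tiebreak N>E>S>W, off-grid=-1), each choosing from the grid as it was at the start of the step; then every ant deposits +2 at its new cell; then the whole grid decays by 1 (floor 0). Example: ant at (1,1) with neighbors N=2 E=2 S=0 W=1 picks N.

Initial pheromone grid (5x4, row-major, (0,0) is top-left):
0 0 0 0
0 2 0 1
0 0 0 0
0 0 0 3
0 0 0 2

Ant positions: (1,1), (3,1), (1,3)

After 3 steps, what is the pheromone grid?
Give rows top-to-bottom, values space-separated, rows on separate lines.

After step 1: ants at (0,1),(2,1),(0,3)
  0 1 0 1
  0 1 0 0
  0 1 0 0
  0 0 0 2
  0 0 0 1
After step 2: ants at (1,1),(1,1),(1,3)
  0 0 0 0
  0 4 0 1
  0 0 0 0
  0 0 0 1
  0 0 0 0
After step 3: ants at (0,1),(0,1),(0,3)
  0 3 0 1
  0 3 0 0
  0 0 0 0
  0 0 0 0
  0 0 0 0

0 3 0 1
0 3 0 0
0 0 0 0
0 0 0 0
0 0 0 0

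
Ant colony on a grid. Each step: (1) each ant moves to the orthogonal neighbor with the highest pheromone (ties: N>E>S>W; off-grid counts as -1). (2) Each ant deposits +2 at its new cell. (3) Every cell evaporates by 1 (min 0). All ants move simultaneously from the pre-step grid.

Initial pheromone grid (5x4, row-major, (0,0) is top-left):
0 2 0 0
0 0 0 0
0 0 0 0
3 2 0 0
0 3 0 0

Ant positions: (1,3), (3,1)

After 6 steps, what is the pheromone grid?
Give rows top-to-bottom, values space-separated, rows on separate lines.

After step 1: ants at (0,3),(4,1)
  0 1 0 1
  0 0 0 0
  0 0 0 0
  2 1 0 0
  0 4 0 0
After step 2: ants at (1,3),(3,1)
  0 0 0 0
  0 0 0 1
  0 0 0 0
  1 2 0 0
  0 3 0 0
After step 3: ants at (0,3),(4,1)
  0 0 0 1
  0 0 0 0
  0 0 0 0
  0 1 0 0
  0 4 0 0
After step 4: ants at (1,3),(3,1)
  0 0 0 0
  0 0 0 1
  0 0 0 0
  0 2 0 0
  0 3 0 0
After step 5: ants at (0,3),(4,1)
  0 0 0 1
  0 0 0 0
  0 0 0 0
  0 1 0 0
  0 4 0 0
After step 6: ants at (1,3),(3,1)
  0 0 0 0
  0 0 0 1
  0 0 0 0
  0 2 0 0
  0 3 0 0

0 0 0 0
0 0 0 1
0 0 0 0
0 2 0 0
0 3 0 0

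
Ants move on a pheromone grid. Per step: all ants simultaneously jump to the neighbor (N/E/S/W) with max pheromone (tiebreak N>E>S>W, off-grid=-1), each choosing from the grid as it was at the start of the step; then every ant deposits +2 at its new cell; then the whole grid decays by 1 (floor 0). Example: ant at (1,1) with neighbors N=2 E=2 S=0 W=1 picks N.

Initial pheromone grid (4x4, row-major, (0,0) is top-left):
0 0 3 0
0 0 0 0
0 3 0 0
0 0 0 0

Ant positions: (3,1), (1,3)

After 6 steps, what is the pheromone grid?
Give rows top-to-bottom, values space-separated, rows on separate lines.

After step 1: ants at (2,1),(0,3)
  0 0 2 1
  0 0 0 0
  0 4 0 0
  0 0 0 0
After step 2: ants at (1,1),(0,2)
  0 0 3 0
  0 1 0 0
  0 3 0 0
  0 0 0 0
After step 3: ants at (2,1),(0,3)
  0 0 2 1
  0 0 0 0
  0 4 0 0
  0 0 0 0
After step 4: ants at (1,1),(0,2)
  0 0 3 0
  0 1 0 0
  0 3 0 0
  0 0 0 0
After step 5: ants at (2,1),(0,3)
  0 0 2 1
  0 0 0 0
  0 4 0 0
  0 0 0 0
After step 6: ants at (1,1),(0,2)
  0 0 3 0
  0 1 0 0
  0 3 0 0
  0 0 0 0

0 0 3 0
0 1 0 0
0 3 0 0
0 0 0 0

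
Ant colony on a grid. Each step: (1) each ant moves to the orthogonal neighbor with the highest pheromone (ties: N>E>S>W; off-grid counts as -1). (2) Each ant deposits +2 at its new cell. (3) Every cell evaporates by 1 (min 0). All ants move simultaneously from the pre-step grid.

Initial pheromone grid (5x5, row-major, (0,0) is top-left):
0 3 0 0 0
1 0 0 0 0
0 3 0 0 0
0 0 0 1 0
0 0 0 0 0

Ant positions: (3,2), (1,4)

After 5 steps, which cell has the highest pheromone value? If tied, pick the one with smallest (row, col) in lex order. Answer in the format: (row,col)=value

Answer: (3,3)=2

Derivation:
Step 1: ant0:(3,2)->E->(3,3) | ant1:(1,4)->N->(0,4)
  grid max=2 at (0,1)
Step 2: ant0:(3,3)->N->(2,3) | ant1:(0,4)->S->(1,4)
  grid max=1 at (0,1)
Step 3: ant0:(2,3)->S->(3,3) | ant1:(1,4)->N->(0,4)
  grid max=2 at (3,3)
Step 4: ant0:(3,3)->N->(2,3) | ant1:(0,4)->S->(1,4)
  grid max=1 at (1,4)
Step 5: ant0:(2,3)->S->(3,3) | ant1:(1,4)->N->(0,4)
  grid max=2 at (3,3)
Final grid:
  0 0 0 0 1
  0 0 0 0 0
  0 0 0 0 0
  0 0 0 2 0
  0 0 0 0 0
Max pheromone 2 at (3,3)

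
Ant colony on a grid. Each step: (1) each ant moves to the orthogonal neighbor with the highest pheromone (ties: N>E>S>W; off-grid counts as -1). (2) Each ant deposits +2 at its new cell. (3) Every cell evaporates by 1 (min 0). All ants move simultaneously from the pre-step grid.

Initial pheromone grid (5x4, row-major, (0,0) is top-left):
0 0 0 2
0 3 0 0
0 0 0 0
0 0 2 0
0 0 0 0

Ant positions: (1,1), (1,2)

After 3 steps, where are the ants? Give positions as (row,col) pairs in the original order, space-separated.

Step 1: ant0:(1,1)->N->(0,1) | ant1:(1,2)->W->(1,1)
  grid max=4 at (1,1)
Step 2: ant0:(0,1)->S->(1,1) | ant1:(1,1)->N->(0,1)
  grid max=5 at (1,1)
Step 3: ant0:(1,1)->N->(0,1) | ant1:(0,1)->S->(1,1)
  grid max=6 at (1,1)

(0,1) (1,1)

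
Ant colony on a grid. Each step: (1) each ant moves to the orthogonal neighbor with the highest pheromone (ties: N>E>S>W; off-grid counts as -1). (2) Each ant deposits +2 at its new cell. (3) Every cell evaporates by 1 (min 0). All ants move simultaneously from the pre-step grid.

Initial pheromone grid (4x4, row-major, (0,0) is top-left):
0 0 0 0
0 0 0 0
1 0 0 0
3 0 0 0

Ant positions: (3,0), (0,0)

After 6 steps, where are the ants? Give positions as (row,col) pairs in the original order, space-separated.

Step 1: ant0:(3,0)->N->(2,0) | ant1:(0,0)->E->(0,1)
  grid max=2 at (2,0)
Step 2: ant0:(2,0)->S->(3,0) | ant1:(0,1)->E->(0,2)
  grid max=3 at (3,0)
Step 3: ant0:(3,0)->N->(2,0) | ant1:(0,2)->E->(0,3)
  grid max=2 at (2,0)
Step 4: ant0:(2,0)->S->(3,0) | ant1:(0,3)->S->(1,3)
  grid max=3 at (3,0)
Step 5: ant0:(3,0)->N->(2,0) | ant1:(1,3)->N->(0,3)
  grid max=2 at (2,0)
Step 6: ant0:(2,0)->S->(3,0) | ant1:(0,3)->S->(1,3)
  grid max=3 at (3,0)

(3,0) (1,3)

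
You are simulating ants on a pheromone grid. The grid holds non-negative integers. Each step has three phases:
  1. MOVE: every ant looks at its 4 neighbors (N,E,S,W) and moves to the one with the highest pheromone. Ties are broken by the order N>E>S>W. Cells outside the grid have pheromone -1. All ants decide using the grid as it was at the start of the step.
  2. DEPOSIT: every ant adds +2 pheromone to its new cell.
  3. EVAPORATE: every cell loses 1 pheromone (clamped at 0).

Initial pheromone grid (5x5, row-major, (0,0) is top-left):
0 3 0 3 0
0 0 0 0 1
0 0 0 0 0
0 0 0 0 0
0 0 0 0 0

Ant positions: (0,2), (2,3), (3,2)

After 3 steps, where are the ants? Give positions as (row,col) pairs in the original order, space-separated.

Step 1: ant0:(0,2)->E->(0,3) | ant1:(2,3)->N->(1,3) | ant2:(3,2)->N->(2,2)
  grid max=4 at (0,3)
Step 2: ant0:(0,3)->S->(1,3) | ant1:(1,3)->N->(0,3) | ant2:(2,2)->N->(1,2)
  grid max=5 at (0,3)
Step 3: ant0:(1,3)->N->(0,3) | ant1:(0,3)->S->(1,3) | ant2:(1,2)->E->(1,3)
  grid max=6 at (0,3)

(0,3) (1,3) (1,3)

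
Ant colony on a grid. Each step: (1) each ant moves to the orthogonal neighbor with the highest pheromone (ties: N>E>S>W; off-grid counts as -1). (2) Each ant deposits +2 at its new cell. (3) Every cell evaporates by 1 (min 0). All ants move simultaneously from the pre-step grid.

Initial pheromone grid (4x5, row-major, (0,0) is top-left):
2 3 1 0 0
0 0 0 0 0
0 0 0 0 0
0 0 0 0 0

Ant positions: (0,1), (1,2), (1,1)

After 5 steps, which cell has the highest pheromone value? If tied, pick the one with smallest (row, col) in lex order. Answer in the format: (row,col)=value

Step 1: ant0:(0,1)->W->(0,0) | ant1:(1,2)->N->(0,2) | ant2:(1,1)->N->(0,1)
  grid max=4 at (0,1)
Step 2: ant0:(0,0)->E->(0,1) | ant1:(0,2)->W->(0,1) | ant2:(0,1)->W->(0,0)
  grid max=7 at (0,1)
Step 3: ant0:(0,1)->W->(0,0) | ant1:(0,1)->W->(0,0) | ant2:(0,0)->E->(0,1)
  grid max=8 at (0,1)
Step 4: ant0:(0,0)->E->(0,1) | ant1:(0,0)->E->(0,1) | ant2:(0,1)->W->(0,0)
  grid max=11 at (0,1)
Step 5: ant0:(0,1)->W->(0,0) | ant1:(0,1)->W->(0,0) | ant2:(0,0)->E->(0,1)
  grid max=12 at (0,1)
Final grid:
  11 12 0 0 0
  0 0 0 0 0
  0 0 0 0 0
  0 0 0 0 0
Max pheromone 12 at (0,1)

Answer: (0,1)=12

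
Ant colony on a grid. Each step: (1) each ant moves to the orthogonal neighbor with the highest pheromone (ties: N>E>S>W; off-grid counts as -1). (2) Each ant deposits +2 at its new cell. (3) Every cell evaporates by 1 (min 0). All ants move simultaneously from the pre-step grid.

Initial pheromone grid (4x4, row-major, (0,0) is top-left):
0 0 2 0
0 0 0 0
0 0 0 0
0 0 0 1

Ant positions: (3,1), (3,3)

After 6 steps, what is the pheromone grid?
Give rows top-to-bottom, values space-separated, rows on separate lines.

After step 1: ants at (2,1),(2,3)
  0 0 1 0
  0 0 0 0
  0 1 0 1
  0 0 0 0
After step 2: ants at (1,1),(1,3)
  0 0 0 0
  0 1 0 1
  0 0 0 0
  0 0 0 0
After step 3: ants at (0,1),(0,3)
  0 1 0 1
  0 0 0 0
  0 0 0 0
  0 0 0 0
After step 4: ants at (0,2),(1,3)
  0 0 1 0
  0 0 0 1
  0 0 0 0
  0 0 0 0
After step 5: ants at (0,3),(0,3)
  0 0 0 3
  0 0 0 0
  0 0 0 0
  0 0 0 0
After step 6: ants at (1,3),(1,3)
  0 0 0 2
  0 0 0 3
  0 0 0 0
  0 0 0 0

0 0 0 2
0 0 0 3
0 0 0 0
0 0 0 0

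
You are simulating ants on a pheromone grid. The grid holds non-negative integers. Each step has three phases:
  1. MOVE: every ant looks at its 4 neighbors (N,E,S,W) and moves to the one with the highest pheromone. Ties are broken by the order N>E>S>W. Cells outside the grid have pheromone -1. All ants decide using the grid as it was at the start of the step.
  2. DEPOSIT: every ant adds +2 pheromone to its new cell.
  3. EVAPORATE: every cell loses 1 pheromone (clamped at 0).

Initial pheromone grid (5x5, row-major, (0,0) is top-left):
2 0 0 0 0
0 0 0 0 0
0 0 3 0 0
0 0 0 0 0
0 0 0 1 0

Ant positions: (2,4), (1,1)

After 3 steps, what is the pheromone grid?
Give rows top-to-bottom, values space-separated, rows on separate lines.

After step 1: ants at (1,4),(0,1)
  1 1 0 0 0
  0 0 0 0 1
  0 0 2 0 0
  0 0 0 0 0
  0 0 0 0 0
After step 2: ants at (0,4),(0,0)
  2 0 0 0 1
  0 0 0 0 0
  0 0 1 0 0
  0 0 0 0 0
  0 0 0 0 0
After step 3: ants at (1,4),(0,1)
  1 1 0 0 0
  0 0 0 0 1
  0 0 0 0 0
  0 0 0 0 0
  0 0 0 0 0

1 1 0 0 0
0 0 0 0 1
0 0 0 0 0
0 0 0 0 0
0 0 0 0 0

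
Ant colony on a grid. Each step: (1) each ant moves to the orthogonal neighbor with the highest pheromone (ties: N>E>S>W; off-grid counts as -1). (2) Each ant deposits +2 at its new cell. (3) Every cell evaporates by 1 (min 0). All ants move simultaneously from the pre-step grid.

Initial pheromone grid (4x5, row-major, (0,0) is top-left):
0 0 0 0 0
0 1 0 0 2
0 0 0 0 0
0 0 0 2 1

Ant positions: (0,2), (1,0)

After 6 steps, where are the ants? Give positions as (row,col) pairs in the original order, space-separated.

Step 1: ant0:(0,2)->E->(0,3) | ant1:(1,0)->E->(1,1)
  grid max=2 at (1,1)
Step 2: ant0:(0,3)->E->(0,4) | ant1:(1,1)->N->(0,1)
  grid max=1 at (0,1)
Step 3: ant0:(0,4)->S->(1,4) | ant1:(0,1)->S->(1,1)
  grid max=2 at (1,1)
Step 4: ant0:(1,4)->N->(0,4) | ant1:(1,1)->N->(0,1)
  grid max=1 at (0,1)
Step 5: ant0:(0,4)->S->(1,4) | ant1:(0,1)->S->(1,1)
  grid max=2 at (1,1)
Step 6: ant0:(1,4)->N->(0,4) | ant1:(1,1)->N->(0,1)
  grid max=1 at (0,1)

(0,4) (0,1)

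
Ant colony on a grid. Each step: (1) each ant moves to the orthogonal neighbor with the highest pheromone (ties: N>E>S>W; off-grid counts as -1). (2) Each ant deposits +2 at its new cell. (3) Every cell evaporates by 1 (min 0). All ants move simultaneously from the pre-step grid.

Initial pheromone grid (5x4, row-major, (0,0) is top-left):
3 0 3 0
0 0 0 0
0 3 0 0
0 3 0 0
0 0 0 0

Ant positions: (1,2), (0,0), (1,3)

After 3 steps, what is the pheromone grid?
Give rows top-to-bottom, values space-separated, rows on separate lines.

After step 1: ants at (0,2),(0,1),(0,3)
  2 1 4 1
  0 0 0 0
  0 2 0 0
  0 2 0 0
  0 0 0 0
After step 2: ants at (0,3),(0,2),(0,2)
  1 0 7 2
  0 0 0 0
  0 1 0 0
  0 1 0 0
  0 0 0 0
After step 3: ants at (0,2),(0,3),(0,3)
  0 0 8 5
  0 0 0 0
  0 0 0 0
  0 0 0 0
  0 0 0 0

0 0 8 5
0 0 0 0
0 0 0 0
0 0 0 0
0 0 0 0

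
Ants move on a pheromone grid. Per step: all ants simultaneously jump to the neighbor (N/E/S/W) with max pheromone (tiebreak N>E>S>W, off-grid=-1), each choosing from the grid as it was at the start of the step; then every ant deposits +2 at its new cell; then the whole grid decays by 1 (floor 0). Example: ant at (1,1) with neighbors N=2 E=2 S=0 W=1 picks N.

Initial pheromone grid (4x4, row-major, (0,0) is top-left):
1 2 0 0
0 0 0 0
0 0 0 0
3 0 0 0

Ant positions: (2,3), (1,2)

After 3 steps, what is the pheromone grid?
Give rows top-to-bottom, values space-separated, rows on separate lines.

After step 1: ants at (1,3),(0,2)
  0 1 1 0
  0 0 0 1
  0 0 0 0
  2 0 0 0
After step 2: ants at (0,3),(0,1)
  0 2 0 1
  0 0 0 0
  0 0 0 0
  1 0 0 0
After step 3: ants at (1,3),(0,2)
  0 1 1 0
  0 0 0 1
  0 0 0 0
  0 0 0 0

0 1 1 0
0 0 0 1
0 0 0 0
0 0 0 0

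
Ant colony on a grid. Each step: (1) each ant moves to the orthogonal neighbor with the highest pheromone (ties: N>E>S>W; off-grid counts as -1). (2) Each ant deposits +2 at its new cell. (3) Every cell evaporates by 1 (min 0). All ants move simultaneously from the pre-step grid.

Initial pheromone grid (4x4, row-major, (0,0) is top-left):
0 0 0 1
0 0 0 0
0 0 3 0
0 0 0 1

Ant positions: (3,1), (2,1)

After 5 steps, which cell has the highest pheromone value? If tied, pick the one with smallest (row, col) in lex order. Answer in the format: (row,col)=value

Answer: (2,2)=8

Derivation:
Step 1: ant0:(3,1)->N->(2,1) | ant1:(2,1)->E->(2,2)
  grid max=4 at (2,2)
Step 2: ant0:(2,1)->E->(2,2) | ant1:(2,2)->W->(2,1)
  grid max=5 at (2,2)
Step 3: ant0:(2,2)->W->(2,1) | ant1:(2,1)->E->(2,2)
  grid max=6 at (2,2)
Step 4: ant0:(2,1)->E->(2,2) | ant1:(2,2)->W->(2,1)
  grid max=7 at (2,2)
Step 5: ant0:(2,2)->W->(2,1) | ant1:(2,1)->E->(2,2)
  grid max=8 at (2,2)
Final grid:
  0 0 0 0
  0 0 0 0
  0 5 8 0
  0 0 0 0
Max pheromone 8 at (2,2)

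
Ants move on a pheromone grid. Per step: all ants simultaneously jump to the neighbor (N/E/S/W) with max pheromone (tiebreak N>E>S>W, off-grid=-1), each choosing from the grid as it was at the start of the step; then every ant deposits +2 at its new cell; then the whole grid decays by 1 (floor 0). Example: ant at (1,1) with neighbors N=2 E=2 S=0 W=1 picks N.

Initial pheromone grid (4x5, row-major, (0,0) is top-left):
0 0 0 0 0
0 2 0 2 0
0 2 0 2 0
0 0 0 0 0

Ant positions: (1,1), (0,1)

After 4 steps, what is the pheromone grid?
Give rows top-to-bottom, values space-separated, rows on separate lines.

After step 1: ants at (2,1),(1,1)
  0 0 0 0 0
  0 3 0 1 0
  0 3 0 1 0
  0 0 0 0 0
After step 2: ants at (1,1),(2,1)
  0 0 0 0 0
  0 4 0 0 0
  0 4 0 0 0
  0 0 0 0 0
After step 3: ants at (2,1),(1,1)
  0 0 0 0 0
  0 5 0 0 0
  0 5 0 0 0
  0 0 0 0 0
After step 4: ants at (1,1),(2,1)
  0 0 0 0 0
  0 6 0 0 0
  0 6 0 0 0
  0 0 0 0 0

0 0 0 0 0
0 6 0 0 0
0 6 0 0 0
0 0 0 0 0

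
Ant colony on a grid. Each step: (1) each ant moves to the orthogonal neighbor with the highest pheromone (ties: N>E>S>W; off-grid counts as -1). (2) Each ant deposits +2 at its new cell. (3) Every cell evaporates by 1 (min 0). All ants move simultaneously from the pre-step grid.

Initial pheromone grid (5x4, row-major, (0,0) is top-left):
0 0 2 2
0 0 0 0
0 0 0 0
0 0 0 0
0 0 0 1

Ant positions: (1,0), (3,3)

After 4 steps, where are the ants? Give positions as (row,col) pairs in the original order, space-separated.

Step 1: ant0:(1,0)->N->(0,0) | ant1:(3,3)->S->(4,3)
  grid max=2 at (4,3)
Step 2: ant0:(0,0)->E->(0,1) | ant1:(4,3)->N->(3,3)
  grid max=1 at (0,1)
Step 3: ant0:(0,1)->E->(0,2) | ant1:(3,3)->S->(4,3)
  grid max=2 at (4,3)
Step 4: ant0:(0,2)->E->(0,3) | ant1:(4,3)->N->(3,3)
  grid max=1 at (0,3)

(0,3) (3,3)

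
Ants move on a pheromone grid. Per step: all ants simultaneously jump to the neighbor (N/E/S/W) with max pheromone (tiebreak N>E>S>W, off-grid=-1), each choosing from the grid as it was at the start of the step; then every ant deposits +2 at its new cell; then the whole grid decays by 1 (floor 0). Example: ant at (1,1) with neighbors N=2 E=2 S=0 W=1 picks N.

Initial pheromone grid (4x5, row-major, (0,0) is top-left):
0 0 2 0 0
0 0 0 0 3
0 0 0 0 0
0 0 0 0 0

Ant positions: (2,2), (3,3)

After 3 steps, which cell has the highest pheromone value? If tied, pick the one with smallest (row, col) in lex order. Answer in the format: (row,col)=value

Answer: (1,4)=2

Derivation:
Step 1: ant0:(2,2)->N->(1,2) | ant1:(3,3)->N->(2,3)
  grid max=2 at (1,4)
Step 2: ant0:(1,2)->N->(0,2) | ant1:(2,3)->N->(1,3)
  grid max=2 at (0,2)
Step 3: ant0:(0,2)->E->(0,3) | ant1:(1,3)->E->(1,4)
  grid max=2 at (1,4)
Final grid:
  0 0 1 1 0
  0 0 0 0 2
  0 0 0 0 0
  0 0 0 0 0
Max pheromone 2 at (1,4)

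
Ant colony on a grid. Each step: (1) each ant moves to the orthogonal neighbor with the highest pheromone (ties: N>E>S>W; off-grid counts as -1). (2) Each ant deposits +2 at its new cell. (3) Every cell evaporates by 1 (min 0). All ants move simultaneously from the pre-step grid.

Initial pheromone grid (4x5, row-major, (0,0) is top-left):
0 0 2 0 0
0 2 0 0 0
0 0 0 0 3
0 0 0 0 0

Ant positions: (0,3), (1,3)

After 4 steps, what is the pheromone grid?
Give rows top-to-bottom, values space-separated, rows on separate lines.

After step 1: ants at (0,2),(0,3)
  0 0 3 1 0
  0 1 0 0 0
  0 0 0 0 2
  0 0 0 0 0
After step 2: ants at (0,3),(0,2)
  0 0 4 2 0
  0 0 0 0 0
  0 0 0 0 1
  0 0 0 0 0
After step 3: ants at (0,2),(0,3)
  0 0 5 3 0
  0 0 0 0 0
  0 0 0 0 0
  0 0 0 0 0
After step 4: ants at (0,3),(0,2)
  0 0 6 4 0
  0 0 0 0 0
  0 0 0 0 0
  0 0 0 0 0

0 0 6 4 0
0 0 0 0 0
0 0 0 0 0
0 0 0 0 0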